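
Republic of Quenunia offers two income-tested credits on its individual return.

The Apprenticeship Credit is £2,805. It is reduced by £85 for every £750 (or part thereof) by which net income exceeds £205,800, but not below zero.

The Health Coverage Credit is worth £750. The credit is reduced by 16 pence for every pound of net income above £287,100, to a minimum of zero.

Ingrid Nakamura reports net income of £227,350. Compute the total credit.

£1,090

Apprenticeship Credit: income exceeds £205,800 by £21,550, which is 29 full-or-partial £750 increments; reduction = 29 × £85 = £2,465, leaving £340.
Health Coverage Credit: £227,350 is at or below the £287,100 threshold, so the full £750 applies.
Total: £340 + £750 = £1,090.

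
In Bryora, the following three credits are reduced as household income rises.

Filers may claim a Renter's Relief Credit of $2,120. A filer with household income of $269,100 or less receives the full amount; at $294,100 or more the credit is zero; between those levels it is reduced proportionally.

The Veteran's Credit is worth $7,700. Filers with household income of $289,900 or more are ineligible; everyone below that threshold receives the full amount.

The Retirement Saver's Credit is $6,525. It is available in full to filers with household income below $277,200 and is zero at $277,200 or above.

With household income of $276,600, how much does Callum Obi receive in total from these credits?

$15,709

Renter's Relief Credit: $276,600 is $7,500 into a $25,000 phase-out range, leaving 17,500/25,000 of the credit: $2,120 × 17,500/25,000 = $1,484.
Veteran's Credit: $276,600 is below the $289,900 cutoff, so the full $7,700 applies.
Retirement Saver's Credit: $276,600 is below the $277,200 cutoff, so the full $6,525 applies.
Total: $1,484 + $7,700 + $6,525 = $15,709.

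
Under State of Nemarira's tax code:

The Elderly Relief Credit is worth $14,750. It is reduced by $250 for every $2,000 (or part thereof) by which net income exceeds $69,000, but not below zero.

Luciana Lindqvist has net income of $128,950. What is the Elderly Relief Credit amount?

Elderly Relief Credit: income exceeds $69,000 by $59,950, which is 30 full-or-partial $2,000 increments; reduction = 30 × $250 = $7,500, leaving $7,250.

$7,250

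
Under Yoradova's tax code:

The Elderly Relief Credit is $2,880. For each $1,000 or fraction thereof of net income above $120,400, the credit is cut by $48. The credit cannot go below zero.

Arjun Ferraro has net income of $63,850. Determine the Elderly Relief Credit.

$2,880

Elderly Relief Credit: $63,850 is at or below the $120,400 threshold, so the full $2,880 applies.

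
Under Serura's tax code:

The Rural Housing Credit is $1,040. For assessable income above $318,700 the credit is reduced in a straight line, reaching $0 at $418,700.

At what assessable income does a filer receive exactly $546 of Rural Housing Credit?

$546 is 546/1,040 of the full $1,040, so 494/1,040 of the $100,000 range has been used: income = $318,700 + $100,000 × 494/1,040 = $366,200.

$366,200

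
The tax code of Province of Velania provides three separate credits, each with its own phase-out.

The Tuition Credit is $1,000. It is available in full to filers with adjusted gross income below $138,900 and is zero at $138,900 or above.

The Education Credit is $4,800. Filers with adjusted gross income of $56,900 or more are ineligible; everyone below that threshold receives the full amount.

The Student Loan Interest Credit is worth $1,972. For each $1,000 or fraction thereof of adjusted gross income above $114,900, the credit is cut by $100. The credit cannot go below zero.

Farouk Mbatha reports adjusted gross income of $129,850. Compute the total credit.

Tuition Credit: $129,850 is below the $138,900 cutoff, so the full $1,000 applies.
Education Credit: $129,850 meets or exceeds the $56,900 cutoff, so the credit is $0.
Student Loan Interest Credit: income exceeds $114,900 by $14,950, which is 15 full-or-partial $1,000 increments; reduction = 15 × $100 = $1,500, leaving $472.
Total: $1,000 + $0 + $472 = $1,472.

$1,472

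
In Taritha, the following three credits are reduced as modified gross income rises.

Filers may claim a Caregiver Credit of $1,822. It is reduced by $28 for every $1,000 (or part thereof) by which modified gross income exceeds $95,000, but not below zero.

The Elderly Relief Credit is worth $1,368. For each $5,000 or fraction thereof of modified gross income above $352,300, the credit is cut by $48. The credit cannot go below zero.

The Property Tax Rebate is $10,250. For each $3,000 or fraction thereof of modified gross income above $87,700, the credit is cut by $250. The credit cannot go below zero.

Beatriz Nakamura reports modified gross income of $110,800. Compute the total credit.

$10,992

Caregiver Credit: income exceeds $95,000 by $15,800, which is 16 full-or-partial $1,000 increments; reduction = 16 × $28 = $448, leaving $1,374.
Elderly Relief Credit: $110,800 is at or below the $352,300 threshold, so the full $1,368 applies.
Property Tax Rebate: income exceeds $87,700 by $23,100, which is 8 full-or-partial $3,000 increments; reduction = 8 × $250 = $2,000, leaving $8,250.
Total: $1,374 + $1,368 + $8,250 = $10,992.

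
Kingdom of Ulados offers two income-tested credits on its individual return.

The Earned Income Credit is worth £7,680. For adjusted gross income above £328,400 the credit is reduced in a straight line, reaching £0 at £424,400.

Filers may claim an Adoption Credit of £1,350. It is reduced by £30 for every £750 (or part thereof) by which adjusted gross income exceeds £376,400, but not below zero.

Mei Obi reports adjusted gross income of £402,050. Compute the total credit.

£2,088

Earned Income Credit: £402,050 is £73,650 into a £96,000 phase-out range, leaving 22,350/96,000 of the credit: £7,680 × 22,350/96,000 = £1,788.
Adoption Credit: income exceeds £376,400 by £25,650, which is 35 full-or-partial £750 increments; reduction = 35 × £30 = £1,050, leaving £300.
Total: £1,788 + £300 = £2,088.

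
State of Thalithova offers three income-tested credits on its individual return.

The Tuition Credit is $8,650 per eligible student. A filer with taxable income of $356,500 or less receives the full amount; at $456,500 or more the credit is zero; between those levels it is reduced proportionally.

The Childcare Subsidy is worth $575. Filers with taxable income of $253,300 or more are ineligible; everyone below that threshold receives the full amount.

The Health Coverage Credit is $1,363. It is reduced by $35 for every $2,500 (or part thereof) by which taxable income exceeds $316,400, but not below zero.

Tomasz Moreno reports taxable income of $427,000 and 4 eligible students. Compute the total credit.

Tuition Credit: base = 4 × $8,650 = $34,600. $427,000 is $70,500 into a $100,000 phase-out range, leaving 29,500/100,000 of the credit: $34,600 × 29,500/100,000 = $10,207.
Childcare Subsidy: $427,000 meets or exceeds the $253,300 cutoff, so the credit is $0.
Health Coverage Credit: income exceeds $316,400 by $110,600 → 45 increments × $35 = $1,575 ≥ base, so the credit is $0.
Total: $10,207 + $0 + $0 = $10,207.

$10,207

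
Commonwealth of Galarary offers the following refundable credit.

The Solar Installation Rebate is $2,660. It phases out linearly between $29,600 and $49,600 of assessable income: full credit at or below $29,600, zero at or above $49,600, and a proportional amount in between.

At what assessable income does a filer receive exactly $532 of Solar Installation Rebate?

$45,600

$532 is 532/2,660 of the full $2,660, so 2,128/2,660 of the $20,000 range has been used: income = $29,600 + $20,000 × 2,128/2,660 = $45,600.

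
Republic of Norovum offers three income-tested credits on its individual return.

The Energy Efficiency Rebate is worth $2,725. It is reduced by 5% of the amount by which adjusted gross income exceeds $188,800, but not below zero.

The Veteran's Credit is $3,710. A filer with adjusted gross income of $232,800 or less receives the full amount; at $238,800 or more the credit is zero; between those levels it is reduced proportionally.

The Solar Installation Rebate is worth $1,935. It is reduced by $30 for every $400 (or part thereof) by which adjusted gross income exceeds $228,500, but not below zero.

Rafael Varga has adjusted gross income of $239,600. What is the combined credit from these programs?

Energy Efficiency Rebate: 5% of the $50,800 excess over $188,800 is $2,540; credit = $2,725 − $2,540 = $185.
Veteran's Credit: $239,600 is at or above $238,800, so the credit is $0.
Solar Installation Rebate: income exceeds $228,500 by $11,100, which is 28 full-or-partial $400 increments; reduction = 28 × $30 = $840, leaving $1,095.
Total: $185 + $0 + $1,095 = $1,280.

$1,280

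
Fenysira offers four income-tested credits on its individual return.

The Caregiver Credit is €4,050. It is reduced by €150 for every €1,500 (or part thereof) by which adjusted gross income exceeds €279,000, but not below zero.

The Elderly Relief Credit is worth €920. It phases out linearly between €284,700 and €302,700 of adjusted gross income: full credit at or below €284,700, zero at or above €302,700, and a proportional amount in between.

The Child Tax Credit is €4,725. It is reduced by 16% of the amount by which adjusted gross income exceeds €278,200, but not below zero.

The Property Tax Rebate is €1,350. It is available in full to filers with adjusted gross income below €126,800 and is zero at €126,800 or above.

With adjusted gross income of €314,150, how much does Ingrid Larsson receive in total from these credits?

€450

Caregiver Credit: income exceeds €279,000 by €35,150, which is 24 full-or-partial €1,500 increments; reduction = 24 × €150 = €3,600, leaving €450.
Elderly Relief Credit: €314,150 is at or above €302,700, so the credit is €0.
Child Tax Credit: 16% of the €35,950 excess over €278,200 is €5,752 ≥ base, so the credit is €0.
Property Tax Rebate: €314,150 meets or exceeds the €126,800 cutoff, so the credit is €0.
Total: €450 + €0 + €0 + €0 = €450.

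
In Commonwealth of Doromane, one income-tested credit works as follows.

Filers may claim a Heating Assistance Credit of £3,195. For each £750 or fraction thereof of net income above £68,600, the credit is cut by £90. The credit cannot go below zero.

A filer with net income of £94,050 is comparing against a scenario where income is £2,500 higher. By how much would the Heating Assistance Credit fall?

£135

At £94,050 — income exceeds £68,600 by £25,450, which is 34 full-or-partial £750 increments; reduction = 34 × £90 = £3,060, leaving £135.
At £96,550 — income exceeds £68,600 by £27,950 → 38 increments × £90 = £3,420 ≥ base, so the credit is £0.
Lost: £135 − £0 = £135.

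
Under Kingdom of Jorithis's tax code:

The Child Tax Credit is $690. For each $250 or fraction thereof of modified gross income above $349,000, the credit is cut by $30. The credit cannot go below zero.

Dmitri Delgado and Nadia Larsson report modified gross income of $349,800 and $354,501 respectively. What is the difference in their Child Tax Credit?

Dmitri ($349,800): Child Tax Credit: income exceeds $349,000 by $800, which is 4 full-or-partial $250 increments; reduction = 4 × $30 = $120, leaving $570.
Nadia ($354,501): Child Tax Credit: income exceeds $349,000 by $5,501 → 23 increments × $30 = $690 ≥ base, so the credit is $0.
Difference: |$570 − $0| = $570.

$570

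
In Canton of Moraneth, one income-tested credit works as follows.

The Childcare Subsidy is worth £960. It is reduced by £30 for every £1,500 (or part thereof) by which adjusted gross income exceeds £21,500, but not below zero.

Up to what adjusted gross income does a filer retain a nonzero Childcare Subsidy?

After 31 increments the reduction is 31 × £30 = £930, leaving £30; one more increment wipes it out. Increment 31 ends at excess 31 × £1,500 = £46,500, so the highest qualifying income is £21,500 + £46,500 = £68,000.

£68,000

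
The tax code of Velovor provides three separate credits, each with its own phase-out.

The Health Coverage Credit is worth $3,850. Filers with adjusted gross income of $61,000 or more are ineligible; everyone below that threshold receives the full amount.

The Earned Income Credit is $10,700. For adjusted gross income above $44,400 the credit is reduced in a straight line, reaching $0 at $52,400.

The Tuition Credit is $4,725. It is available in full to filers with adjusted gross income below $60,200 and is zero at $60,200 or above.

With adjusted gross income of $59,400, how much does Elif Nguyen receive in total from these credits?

$8,575

Health Coverage Credit: $59,400 is below the $61,000 cutoff, so the full $3,850 applies.
Earned Income Credit: $59,400 is at or above $52,400, so the credit is $0.
Tuition Credit: $59,400 is below the $60,200 cutoff, so the full $4,725 applies.
Total: $3,850 + $0 + $4,725 = $8,575.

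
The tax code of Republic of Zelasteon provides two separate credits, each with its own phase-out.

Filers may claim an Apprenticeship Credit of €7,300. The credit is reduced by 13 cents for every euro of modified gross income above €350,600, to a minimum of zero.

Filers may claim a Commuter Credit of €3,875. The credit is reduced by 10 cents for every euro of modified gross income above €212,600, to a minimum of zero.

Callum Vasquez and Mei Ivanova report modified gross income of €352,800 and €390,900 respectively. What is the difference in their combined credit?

Callum (€352,800): Apprenticeship Credit: 13% of the €2,200 excess over €350,600 is €286; credit = €7,300 − €286 = €7,014. Commuter Credit: 10% of the €140,200 excess over €212,600 is €14,020 ≥ base, so the credit is €0. total €7,014 + €0 = €7,014
Mei (€390,900): Apprenticeship Credit: 13% of the €40,300 excess over €350,600 is €5,239; credit = €7,300 − €5,239 = €2,061. Commuter Credit: 10% of the €178,300 excess over €212,600 is €17,830 ≥ base, so the credit is €0. total €2,061 + €0 = €2,061
Difference: |€7,014 − €2,061| = €4,953.

€4,953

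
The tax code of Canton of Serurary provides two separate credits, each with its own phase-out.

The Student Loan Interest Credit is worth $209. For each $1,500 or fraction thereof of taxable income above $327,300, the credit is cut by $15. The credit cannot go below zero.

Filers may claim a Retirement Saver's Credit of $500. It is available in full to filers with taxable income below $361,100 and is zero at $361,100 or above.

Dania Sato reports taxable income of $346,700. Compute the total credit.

$514

Student Loan Interest Credit: income exceeds $327,300 by $19,400, which is 13 full-or-partial $1,500 increments; reduction = 13 × $15 = $195, leaving $14.
Retirement Saver's Credit: $346,700 is below the $361,100 cutoff, so the full $500 applies.
Total: $14 + $500 = $514.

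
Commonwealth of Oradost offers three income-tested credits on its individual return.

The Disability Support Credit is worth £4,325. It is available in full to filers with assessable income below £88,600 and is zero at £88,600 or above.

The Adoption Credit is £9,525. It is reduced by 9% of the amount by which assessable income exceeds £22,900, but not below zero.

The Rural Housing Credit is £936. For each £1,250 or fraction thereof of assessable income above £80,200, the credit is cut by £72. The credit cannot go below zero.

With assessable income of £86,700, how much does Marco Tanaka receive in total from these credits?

£8,612

Disability Support Credit: £86,700 is below the £88,600 cutoff, so the full £4,325 applies.
Adoption Credit: 9% of the £63,800 excess over £22,900 is £5,742; credit = £9,525 − £5,742 = £3,783.
Rural Housing Credit: income exceeds £80,200 by £6,500, which is 6 full-or-partial £1,250 increments; reduction = 6 × £72 = £432, leaving £504.
Total: £4,325 + £3,783 + £504 = £8,612.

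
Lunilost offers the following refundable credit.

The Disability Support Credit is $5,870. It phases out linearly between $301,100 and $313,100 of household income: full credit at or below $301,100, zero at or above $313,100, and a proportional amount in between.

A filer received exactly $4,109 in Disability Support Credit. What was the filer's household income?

$304,700

$4,109 is 4,109/5,870 of the full $5,870, so 1,761/5,870 of the $12,000 range has been used: income = $301,100 + $12,000 × 1,761/5,870 = $304,700.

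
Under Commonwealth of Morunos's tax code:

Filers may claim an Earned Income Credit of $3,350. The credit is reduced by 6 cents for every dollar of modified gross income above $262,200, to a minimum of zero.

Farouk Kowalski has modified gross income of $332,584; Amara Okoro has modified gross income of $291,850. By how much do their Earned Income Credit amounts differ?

Farouk ($332,584): Earned Income Credit: 6% of the $70,384 excess over $262,200 is $4,223.04 ≥ base, so the credit is $0.
Amara ($291,850): Earned Income Credit: 6% of the $29,650 excess over $262,200 is $1,779; credit = $3,350 − $1,779 = $1,571.
Difference: |$0 − $1,571| = $1,571.

$1,571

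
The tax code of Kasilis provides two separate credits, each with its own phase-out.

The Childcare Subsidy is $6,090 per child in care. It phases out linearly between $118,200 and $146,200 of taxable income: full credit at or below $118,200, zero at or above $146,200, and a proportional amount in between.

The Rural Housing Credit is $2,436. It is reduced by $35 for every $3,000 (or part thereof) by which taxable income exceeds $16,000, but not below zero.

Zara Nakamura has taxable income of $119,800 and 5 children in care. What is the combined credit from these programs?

Childcare Subsidy: base = 5 × $6,090 = $30,450. $119,800 is $1,600 into a $28,000 phase-out range, leaving 26,400/28,000 of the credit: $30,450 × 26,400/28,000 = $28,710.
Rural Housing Credit: income exceeds $16,000 by $103,800, which is 35 full-or-partial $3,000 increments; reduction = 35 × $35 = $1,225, leaving $1,211.
Total: $28,710 + $1,211 = $29,921.

$29,921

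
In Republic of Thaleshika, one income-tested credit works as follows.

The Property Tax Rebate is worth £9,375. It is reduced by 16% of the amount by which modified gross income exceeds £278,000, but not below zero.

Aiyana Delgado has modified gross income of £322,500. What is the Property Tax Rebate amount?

£2,255

Property Tax Rebate: 16% of the £44,500 excess over £278,000 is £7,120; credit = £9,375 − £7,120 = £2,255.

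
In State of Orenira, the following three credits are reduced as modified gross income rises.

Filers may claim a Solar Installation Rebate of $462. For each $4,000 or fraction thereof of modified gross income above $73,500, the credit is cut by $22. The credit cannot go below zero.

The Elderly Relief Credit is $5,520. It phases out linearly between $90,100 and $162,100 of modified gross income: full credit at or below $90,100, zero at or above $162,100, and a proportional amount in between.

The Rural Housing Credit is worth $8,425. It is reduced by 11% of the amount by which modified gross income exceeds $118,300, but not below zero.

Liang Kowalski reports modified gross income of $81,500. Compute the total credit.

$14,363

Solar Installation Rebate: income exceeds $73,500 by $8,000, which is 2 full-or-partial $4,000 increments; reduction = 2 × $22 = $44, leaving $418.
Elderly Relief Credit: $81,500 is at or below the $90,100 threshold, so the full $5,520 applies.
Rural Housing Credit: $81,500 is at or below the $118,300 threshold, so the full $8,425 applies.
Total: $418 + $5,520 + $8,425 = $14,363.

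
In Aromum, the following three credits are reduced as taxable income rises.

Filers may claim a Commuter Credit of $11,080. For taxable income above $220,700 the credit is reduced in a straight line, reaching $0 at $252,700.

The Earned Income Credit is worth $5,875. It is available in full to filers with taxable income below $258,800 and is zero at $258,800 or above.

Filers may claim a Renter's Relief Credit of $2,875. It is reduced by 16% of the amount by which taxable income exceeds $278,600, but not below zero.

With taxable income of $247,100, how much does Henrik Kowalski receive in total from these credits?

Commuter Credit: $247,100 is $26,400 into a $32,000 phase-out range, leaving 5,600/32,000 of the credit: $11,080 × 5,600/32,000 = $1,939.
Earned Income Credit: $247,100 is below the $258,800 cutoff, so the full $5,875 applies.
Renter's Relief Credit: $247,100 is at or below the $278,600 threshold, so the full $2,875 applies.
Total: $1,939 + $5,875 + $2,875 = $10,689.

$10,689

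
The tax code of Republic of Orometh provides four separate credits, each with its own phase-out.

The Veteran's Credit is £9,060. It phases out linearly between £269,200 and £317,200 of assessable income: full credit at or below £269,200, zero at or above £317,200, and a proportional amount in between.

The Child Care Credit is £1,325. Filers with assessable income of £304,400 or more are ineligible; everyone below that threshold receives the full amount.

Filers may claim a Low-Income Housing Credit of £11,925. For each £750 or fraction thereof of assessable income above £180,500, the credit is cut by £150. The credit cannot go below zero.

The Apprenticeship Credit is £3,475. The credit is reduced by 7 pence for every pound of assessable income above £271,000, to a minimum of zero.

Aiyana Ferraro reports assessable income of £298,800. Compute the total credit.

Veteran's Credit: £298,800 is £29,600 into a £48,000 phase-out range, leaving 18,400/48,000 of the credit: £9,060 × 18,400/48,000 = £3,473.
Child Care Credit: £298,800 is below the £304,400 cutoff, so the full £1,325 applies.
Low-Income Housing Credit: income exceeds £180,500 by £118,300 → 158 increments × £150 = £23,700 ≥ base, so the credit is £0.
Apprenticeship Credit: 7% of the £27,800 excess over £271,000 is £1,946; credit = £3,475 − £1,946 = £1,529.
Total: £3,473 + £1,325 + £0 + £1,529 = £6,327.

£6,327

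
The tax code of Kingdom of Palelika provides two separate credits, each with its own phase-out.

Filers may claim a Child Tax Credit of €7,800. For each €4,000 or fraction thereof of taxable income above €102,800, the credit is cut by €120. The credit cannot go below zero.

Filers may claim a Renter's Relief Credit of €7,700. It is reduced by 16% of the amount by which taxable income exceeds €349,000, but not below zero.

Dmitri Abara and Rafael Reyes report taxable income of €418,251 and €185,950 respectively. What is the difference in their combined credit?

Dmitri (€418,251): Child Tax Credit: income exceeds €102,800 by €315,451 → 79 increments × €120 = €9,480 ≥ base, so the credit is €0. Renter's Relief Credit: 16% of the €69,251 excess over €349,000 is €11,080.16 ≥ base, so the credit is €0. total €0 + €0 = €0
Rafael (€185,950): Child Tax Credit: income exceeds €102,800 by €83,150, which is 21 full-or-partial €4,000 increments; reduction = 21 × €120 = €2,520, leaving €5,280. Renter's Relief Credit: €185,950 is at or below the €349,000 threshold, so the full €7,700 applies. total €5,280 + €7,700 = €12,980
Difference: |€0 − €12,980| = €12,980.

€12,980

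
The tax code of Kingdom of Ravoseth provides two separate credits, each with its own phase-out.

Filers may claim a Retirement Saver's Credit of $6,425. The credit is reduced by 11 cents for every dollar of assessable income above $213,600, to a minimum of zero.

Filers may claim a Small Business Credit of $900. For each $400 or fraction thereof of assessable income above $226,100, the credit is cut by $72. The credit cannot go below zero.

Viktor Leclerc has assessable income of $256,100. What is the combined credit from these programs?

Retirement Saver's Credit: 11% of the $42,500 excess over $213,600 is $4,675; credit = $6,425 − $4,675 = $1,750.
Small Business Credit: income exceeds $226,100 by $30,000 → 75 increments × $72 = $5,400 ≥ base, so the credit is $0.
Total: $1,750 + $0 = $1,750.

$1,750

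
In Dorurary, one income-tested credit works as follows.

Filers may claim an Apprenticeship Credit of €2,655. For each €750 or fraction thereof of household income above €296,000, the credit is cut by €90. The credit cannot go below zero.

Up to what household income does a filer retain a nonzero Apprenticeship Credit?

After 29 increments the reduction is 29 × €90 = €2,610, leaving €45; one more increment wipes it out. Increment 29 ends at excess 29 × €750 = €21,750, so the highest qualifying income is €296,000 + €21,750 = €317,750.

€317,750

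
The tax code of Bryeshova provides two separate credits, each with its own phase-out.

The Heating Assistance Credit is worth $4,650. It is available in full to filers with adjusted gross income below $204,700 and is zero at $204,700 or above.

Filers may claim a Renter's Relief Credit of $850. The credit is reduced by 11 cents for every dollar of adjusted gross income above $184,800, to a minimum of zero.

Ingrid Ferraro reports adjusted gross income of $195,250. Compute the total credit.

$4,650

Heating Assistance Credit: $195,250 is below the $204,700 cutoff, so the full $4,650 applies.
Renter's Relief Credit: 11% of the $10,450 excess over $184,800 is $1,149.50 ≥ base, so the credit is $0.
Total: $4,650 + $0 = $4,650.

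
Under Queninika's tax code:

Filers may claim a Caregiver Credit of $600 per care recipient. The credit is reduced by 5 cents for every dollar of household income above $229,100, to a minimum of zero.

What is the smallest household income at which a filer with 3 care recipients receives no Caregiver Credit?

Full credit = 3 × $600 = $1,800.
The credit falls by 5% of each dollar above $229,100, so it reaches zero when the excess is $1,800 / 5% = $36,000: income = $229,100 + $36,000 = $265,100.

$265,100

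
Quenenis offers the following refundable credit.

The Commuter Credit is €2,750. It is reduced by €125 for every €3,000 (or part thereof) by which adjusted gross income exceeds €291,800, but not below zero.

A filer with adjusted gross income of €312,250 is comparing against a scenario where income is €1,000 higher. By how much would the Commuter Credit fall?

€125

At €312,250 — income exceeds €291,800 by €20,450, which is 7 full-or-partial €3,000 increments; reduction = 7 × €125 = €875, leaving €1,875.
At €313,250 — income exceeds €291,800 by €21,450, which is 8 full-or-partial €3,000 increments; reduction = 8 × €125 = €1,000, leaving €1,750.
Lost: €1,875 − €1,750 = €125.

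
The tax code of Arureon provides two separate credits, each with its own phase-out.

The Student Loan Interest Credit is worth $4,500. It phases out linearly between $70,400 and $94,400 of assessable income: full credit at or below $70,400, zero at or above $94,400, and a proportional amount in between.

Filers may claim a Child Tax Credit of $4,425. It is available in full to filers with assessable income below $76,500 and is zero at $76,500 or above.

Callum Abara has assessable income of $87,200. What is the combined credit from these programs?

Student Loan Interest Credit: $87,200 is $16,800 into a $24,000 phase-out range, leaving 7,200/24,000 of the credit: $4,500 × 7,200/24,000 = $1,350.
Child Tax Credit: $87,200 meets or exceeds the $76,500 cutoff, so the credit is $0.
Total: $1,350 + $0 = $1,350.

$1,350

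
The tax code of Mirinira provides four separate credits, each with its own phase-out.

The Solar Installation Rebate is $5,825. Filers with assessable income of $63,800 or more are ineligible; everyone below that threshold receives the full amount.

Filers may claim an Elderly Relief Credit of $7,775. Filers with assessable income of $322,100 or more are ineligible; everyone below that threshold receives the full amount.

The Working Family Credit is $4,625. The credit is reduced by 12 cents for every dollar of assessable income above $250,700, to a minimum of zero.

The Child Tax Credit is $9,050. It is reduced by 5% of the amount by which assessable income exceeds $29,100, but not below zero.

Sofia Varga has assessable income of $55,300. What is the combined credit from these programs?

Solar Installation Rebate: $55,300 is below the $63,800 cutoff, so the full $5,825 applies.
Elderly Relief Credit: $55,300 is below the $322,100 cutoff, so the full $7,775 applies.
Working Family Credit: $55,300 is at or below the $250,700 threshold, so the full $4,625 applies.
Child Tax Credit: 5% of the $26,200 excess over $29,100 is $1,310; credit = $9,050 − $1,310 = $7,740.
Total: $5,825 + $7,775 + $4,625 + $7,740 = $25,965.

$25,965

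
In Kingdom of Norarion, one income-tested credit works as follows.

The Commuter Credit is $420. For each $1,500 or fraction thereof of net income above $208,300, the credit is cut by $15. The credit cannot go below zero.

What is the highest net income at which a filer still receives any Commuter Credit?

$248,800

After 27 increments the reduction is 27 × $15 = $405, leaving $15; one more increment wipes it out. Increment 27 ends at excess 27 × $1,500 = $40,500, so the highest qualifying income is $208,300 + $40,500 = $248,800.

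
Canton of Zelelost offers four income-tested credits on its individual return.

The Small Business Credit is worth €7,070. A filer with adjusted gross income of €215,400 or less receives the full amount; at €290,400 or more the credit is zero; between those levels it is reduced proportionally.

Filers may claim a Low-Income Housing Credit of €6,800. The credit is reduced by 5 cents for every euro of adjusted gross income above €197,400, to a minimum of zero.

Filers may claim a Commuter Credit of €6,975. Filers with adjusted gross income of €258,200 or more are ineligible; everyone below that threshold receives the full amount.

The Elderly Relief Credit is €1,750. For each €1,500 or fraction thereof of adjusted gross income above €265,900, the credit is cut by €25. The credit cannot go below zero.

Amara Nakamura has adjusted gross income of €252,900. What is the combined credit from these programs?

Small Business Credit: €252,900 is €37,500 into a €75,000 phase-out range, leaving 37,500/75,000 of the credit: €7,070 × 37,500/75,000 = €3,535.
Low-Income Housing Credit: 5% of the €55,500 excess over €197,400 is €2,775; credit = €6,800 − €2,775 = €4,025.
Commuter Credit: €252,900 is below the €258,200 cutoff, so the full €6,975 applies.
Elderly Relief Credit: €252,900 is at or below the €265,900 threshold, so the full €1,750 applies.
Total: €3,535 + €4,025 + €6,975 + €1,750 = €16,285.

€16,285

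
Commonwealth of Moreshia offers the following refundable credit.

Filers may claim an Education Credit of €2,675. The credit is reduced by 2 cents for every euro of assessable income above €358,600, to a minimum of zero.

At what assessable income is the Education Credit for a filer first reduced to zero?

The credit falls by 2% of each euro above €358,600, so it reaches zero when the excess is €2,675 / 2% = €133,750: income = €358,600 + €133,750 = €492,350.

€492,350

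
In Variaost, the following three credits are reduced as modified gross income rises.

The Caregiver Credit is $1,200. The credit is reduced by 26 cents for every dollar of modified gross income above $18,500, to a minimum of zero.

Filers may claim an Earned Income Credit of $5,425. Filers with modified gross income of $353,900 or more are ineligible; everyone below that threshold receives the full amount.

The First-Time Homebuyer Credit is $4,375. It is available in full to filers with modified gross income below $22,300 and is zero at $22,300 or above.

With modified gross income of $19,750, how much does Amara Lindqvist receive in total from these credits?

Caregiver Credit: 26% of the $1,250 excess over $18,500 is $325; credit = $1,200 − $325 = $875.
Earned Income Credit: $19,750 is below the $353,900 cutoff, so the full $5,425 applies.
First-Time Homebuyer Credit: $19,750 is below the $22,300 cutoff, so the full $4,375 applies.
Total: $875 + $5,425 + $4,375 = $10,675.

$10,675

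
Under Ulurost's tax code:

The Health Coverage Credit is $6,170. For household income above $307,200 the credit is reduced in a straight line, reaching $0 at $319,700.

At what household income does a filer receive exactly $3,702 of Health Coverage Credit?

$3,702 is 3,702/6,170 of the full $6,170, so 2,468/6,170 of the $12,500 range has been used: income = $307,200 + $12,500 × 2,468/6,170 = $312,200.

$312,200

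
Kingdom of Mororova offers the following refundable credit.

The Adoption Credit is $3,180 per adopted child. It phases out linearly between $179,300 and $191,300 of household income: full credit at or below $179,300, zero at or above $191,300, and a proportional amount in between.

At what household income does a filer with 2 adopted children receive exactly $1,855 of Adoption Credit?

$187,800

Full credit = 2 × $3,180 = $6,360.
$1,855 is 1,855/6,360 of the full $6,360, so 4,505/6,360 of the $12,000 range has been used: income = $179,300 + $12,000 × 4,505/6,360 = $187,800.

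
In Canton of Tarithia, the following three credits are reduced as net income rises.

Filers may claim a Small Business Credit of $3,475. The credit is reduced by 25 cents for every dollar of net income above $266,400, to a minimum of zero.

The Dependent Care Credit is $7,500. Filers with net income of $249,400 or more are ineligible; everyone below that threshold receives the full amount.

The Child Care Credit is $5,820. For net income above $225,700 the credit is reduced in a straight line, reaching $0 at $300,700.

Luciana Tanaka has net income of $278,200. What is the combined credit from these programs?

Small Business Credit: 25% of the $11,800 excess over $266,400 is $2,950; credit = $3,475 − $2,950 = $525.
Dependent Care Credit: $278,200 meets or exceeds the $249,400 cutoff, so the credit is $0.
Child Care Credit: $278,200 is $52,500 into a $75,000 phase-out range, leaving 22,500/75,000 of the credit: $5,820 × 22,500/75,000 = $1,746.
Total: $525 + $0 + $1,746 = $2,271.

$2,271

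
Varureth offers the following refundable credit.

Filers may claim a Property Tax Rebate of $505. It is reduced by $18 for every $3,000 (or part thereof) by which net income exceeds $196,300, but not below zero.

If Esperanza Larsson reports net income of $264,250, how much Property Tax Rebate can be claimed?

$91

Property Tax Rebate: income exceeds $196,300 by $67,950, which is 23 full-or-partial $3,000 increments; reduction = 23 × $18 = $414, leaving $91.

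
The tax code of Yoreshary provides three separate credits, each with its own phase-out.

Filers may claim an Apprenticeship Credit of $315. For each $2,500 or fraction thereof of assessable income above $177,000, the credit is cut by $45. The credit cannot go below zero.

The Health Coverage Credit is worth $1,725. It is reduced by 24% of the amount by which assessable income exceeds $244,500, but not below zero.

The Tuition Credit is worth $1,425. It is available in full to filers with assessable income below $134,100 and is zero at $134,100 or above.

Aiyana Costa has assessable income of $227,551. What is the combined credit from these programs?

Apprenticeship Credit: income exceeds $177,000 by $50,551 → 21 increments × $45 = $945 ≥ base, so the credit is $0.
Health Coverage Credit: $227,551 is at or below the $244,500 threshold, so the full $1,725 applies.
Tuition Credit: $227,551 meets or exceeds the $134,100 cutoff, so the credit is $0.
Total: $0 + $1,725 + $0 = $1,725.

$1,725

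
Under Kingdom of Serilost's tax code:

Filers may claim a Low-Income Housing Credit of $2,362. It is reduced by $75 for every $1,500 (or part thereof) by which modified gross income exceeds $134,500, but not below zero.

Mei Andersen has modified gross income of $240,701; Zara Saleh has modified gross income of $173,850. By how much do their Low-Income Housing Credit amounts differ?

Mei ($240,701): Low-Income Housing Credit: income exceeds $134,500 by $106,201 → 71 increments × $75 = $5,325 ≥ base, so the credit is $0.
Zara ($173,850): Low-Income Housing Credit: income exceeds $134,500 by $39,350, which is 27 full-or-partial $1,500 increments; reduction = 27 × $75 = $2,025, leaving $337.
Difference: |$0 − $337| = $337.

$337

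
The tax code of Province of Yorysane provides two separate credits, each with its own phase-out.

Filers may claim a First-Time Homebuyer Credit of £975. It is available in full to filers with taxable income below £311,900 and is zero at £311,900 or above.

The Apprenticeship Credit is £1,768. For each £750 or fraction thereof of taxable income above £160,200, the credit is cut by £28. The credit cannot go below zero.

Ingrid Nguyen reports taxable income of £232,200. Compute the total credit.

£975

First-Time Homebuyer Credit: £232,200 is below the £311,900 cutoff, so the full £975 applies.
Apprenticeship Credit: income exceeds £160,200 by £72,000 → 96 increments × £28 = £2,688 ≥ base, so the credit is £0.
Total: £975 + £0 = £975.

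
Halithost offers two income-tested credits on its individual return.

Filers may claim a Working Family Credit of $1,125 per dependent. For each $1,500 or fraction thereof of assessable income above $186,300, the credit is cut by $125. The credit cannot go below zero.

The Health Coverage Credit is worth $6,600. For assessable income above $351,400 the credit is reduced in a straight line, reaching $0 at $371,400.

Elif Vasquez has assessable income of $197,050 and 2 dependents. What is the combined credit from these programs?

Working Family Credit: base = 2 × $1,125 = $2,250. income exceeds $186,300 by $10,750, which is 8 full-or-partial $1,500 increments; reduction = 8 × $125 = $1,000, leaving $1,250.
Health Coverage Credit: $197,050 is at or below the $351,400 threshold, so the full $6,600 applies.
Total: $1,250 + $6,600 = $7,850.

$7,850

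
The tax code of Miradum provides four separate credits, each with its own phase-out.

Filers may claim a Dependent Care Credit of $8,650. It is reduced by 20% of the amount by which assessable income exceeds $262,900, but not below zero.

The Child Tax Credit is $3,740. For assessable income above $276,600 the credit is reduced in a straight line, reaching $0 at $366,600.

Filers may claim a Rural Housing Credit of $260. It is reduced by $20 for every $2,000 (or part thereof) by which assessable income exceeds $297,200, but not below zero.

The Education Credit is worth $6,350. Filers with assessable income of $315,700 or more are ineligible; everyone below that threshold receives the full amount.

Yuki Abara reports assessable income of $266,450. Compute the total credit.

$18,290

Dependent Care Credit: 20% of the $3,550 excess over $262,900 is $710; credit = $8,650 − $710 = $7,940.
Child Tax Credit: $266,450 is at or below the $276,600 threshold, so the full $3,740 applies.
Rural Housing Credit: $266,450 is at or below the $297,200 threshold, so the full $260 applies.
Education Credit: $266,450 is below the $315,700 cutoff, so the full $6,350 applies.
Total: $7,940 + $3,740 + $260 + $6,350 = $18,290.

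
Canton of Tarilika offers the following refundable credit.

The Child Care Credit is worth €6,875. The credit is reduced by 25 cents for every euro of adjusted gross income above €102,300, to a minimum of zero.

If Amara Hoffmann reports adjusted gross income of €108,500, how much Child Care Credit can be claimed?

€5,325

Child Care Credit: 25% of the €6,200 excess over €102,300 is €1,550; credit = €6,875 − €1,550 = €5,325.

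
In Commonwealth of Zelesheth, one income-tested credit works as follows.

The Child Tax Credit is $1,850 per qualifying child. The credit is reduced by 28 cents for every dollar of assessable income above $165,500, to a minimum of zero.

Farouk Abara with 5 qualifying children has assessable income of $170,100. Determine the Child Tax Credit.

$7,962

Child Tax Credit: base = 5 × $1,850 = $9,250. 28% of the $4,600 excess over $165,500 is $1,288; credit = $9,250 − $1,288 = $7,962.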